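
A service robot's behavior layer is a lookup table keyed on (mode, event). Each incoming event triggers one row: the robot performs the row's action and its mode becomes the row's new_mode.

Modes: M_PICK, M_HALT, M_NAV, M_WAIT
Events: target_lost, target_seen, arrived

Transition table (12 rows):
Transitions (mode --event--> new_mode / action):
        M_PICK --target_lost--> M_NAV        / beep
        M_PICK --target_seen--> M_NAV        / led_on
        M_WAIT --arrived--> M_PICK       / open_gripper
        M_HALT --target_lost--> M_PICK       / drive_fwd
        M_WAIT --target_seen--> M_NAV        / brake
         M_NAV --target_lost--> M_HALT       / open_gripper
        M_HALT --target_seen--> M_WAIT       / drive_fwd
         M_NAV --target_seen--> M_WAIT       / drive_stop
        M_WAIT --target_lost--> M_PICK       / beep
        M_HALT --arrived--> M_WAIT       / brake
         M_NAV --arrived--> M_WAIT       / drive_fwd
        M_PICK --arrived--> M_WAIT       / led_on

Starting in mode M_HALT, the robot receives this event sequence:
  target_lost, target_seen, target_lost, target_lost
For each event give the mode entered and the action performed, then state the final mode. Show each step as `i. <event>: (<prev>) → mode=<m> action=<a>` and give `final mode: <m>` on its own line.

1. target_lost: (M_HALT) → mode=M_PICK action=drive_fwd
2. target_seen: (M_PICK) → mode=M_NAV action=led_on
3. target_lost: (M_NAV) → mode=M_HALT action=open_gripper
4. target_lost: (M_HALT) → mode=M_PICK action=drive_fwd

final mode: M_PICK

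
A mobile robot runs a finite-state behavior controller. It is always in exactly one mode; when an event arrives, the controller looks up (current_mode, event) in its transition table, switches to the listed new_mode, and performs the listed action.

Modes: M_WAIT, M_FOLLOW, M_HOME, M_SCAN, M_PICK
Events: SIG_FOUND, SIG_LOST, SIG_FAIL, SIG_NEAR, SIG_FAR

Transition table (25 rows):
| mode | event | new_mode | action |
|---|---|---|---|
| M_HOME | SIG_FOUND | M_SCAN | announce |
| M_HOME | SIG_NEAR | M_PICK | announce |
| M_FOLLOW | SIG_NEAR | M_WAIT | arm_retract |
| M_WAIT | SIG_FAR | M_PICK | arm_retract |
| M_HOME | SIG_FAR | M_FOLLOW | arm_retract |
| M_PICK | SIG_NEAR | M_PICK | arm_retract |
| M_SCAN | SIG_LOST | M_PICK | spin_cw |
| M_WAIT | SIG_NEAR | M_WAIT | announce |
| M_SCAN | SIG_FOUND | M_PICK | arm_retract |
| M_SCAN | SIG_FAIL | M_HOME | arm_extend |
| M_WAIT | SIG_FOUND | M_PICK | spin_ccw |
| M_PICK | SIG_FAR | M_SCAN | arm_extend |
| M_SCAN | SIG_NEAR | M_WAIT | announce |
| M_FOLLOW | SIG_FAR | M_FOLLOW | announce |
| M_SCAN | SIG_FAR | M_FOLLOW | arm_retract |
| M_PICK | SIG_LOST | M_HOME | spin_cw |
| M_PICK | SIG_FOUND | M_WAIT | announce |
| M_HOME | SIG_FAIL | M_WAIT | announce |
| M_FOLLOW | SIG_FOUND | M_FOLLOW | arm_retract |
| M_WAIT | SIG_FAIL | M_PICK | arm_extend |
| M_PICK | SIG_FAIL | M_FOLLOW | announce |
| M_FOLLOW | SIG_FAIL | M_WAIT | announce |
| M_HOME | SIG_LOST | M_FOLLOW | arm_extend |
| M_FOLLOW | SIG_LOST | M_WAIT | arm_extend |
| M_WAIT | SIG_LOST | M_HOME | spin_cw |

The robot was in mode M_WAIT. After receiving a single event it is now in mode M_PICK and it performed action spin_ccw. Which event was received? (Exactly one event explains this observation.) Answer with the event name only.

try SIG_FOUND: (M_WAIT, SIG_FOUND) → (M_PICK, spin_ccw)  ← matches
try SIG_LOST: (M_WAIT, SIG_LOST) → (M_HOME, spin_cw)
try SIG_FAIL: (M_WAIT, SIG_FAIL) → (M_PICK, arm_extend)
try SIG_NEAR: (M_WAIT, SIG_NEAR) → (M_WAIT, announce)
try SIG_FAR: (M_WAIT, SIG_FAR) → (M_PICK, arm_retract)

SIG_FOUND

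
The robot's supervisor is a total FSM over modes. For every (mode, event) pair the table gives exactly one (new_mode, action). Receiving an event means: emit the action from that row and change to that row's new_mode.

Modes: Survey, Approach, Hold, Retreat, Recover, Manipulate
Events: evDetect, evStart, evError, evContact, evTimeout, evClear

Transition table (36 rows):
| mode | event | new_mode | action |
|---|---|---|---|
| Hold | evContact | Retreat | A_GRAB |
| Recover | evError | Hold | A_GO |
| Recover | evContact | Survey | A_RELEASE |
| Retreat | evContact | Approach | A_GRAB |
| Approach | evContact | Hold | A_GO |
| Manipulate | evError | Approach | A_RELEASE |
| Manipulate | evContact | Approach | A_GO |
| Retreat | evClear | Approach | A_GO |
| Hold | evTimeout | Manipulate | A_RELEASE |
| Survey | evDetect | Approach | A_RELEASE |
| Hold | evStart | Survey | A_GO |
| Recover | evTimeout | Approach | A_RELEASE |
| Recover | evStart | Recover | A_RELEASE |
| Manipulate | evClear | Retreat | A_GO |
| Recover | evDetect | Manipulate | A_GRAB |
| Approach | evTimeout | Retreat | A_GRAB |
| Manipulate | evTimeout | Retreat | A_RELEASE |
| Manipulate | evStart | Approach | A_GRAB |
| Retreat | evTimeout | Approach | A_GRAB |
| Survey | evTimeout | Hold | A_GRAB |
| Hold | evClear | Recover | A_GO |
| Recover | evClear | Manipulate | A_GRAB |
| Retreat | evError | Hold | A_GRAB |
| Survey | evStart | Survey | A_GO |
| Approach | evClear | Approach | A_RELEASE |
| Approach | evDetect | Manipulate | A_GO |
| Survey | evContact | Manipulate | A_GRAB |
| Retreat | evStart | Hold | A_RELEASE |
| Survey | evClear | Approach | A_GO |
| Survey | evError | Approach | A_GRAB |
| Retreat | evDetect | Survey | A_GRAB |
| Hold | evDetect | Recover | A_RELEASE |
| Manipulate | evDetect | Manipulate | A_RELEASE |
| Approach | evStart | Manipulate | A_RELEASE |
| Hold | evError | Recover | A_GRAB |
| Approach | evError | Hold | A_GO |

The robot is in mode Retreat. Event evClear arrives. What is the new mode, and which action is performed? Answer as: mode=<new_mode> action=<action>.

current mode = Retreat; filter table to that mode:
  (Retreat, evContact) → (Approach, A_GRAB)
  (Retreat, evClear) → (Approach, A_GO)  ← event matches
  (Retreat, evTimeout) → (Approach, A_GRAB)
  (Retreat, evError) → (Hold, A_GRAB)
  (Retreat, evStart) → (Hold, A_RELEASE)
  (Retreat, evDetect) → (Survey, A_GRAB)
event = evClear selects (Approach, A_GO)

mode=Approach action=A_GO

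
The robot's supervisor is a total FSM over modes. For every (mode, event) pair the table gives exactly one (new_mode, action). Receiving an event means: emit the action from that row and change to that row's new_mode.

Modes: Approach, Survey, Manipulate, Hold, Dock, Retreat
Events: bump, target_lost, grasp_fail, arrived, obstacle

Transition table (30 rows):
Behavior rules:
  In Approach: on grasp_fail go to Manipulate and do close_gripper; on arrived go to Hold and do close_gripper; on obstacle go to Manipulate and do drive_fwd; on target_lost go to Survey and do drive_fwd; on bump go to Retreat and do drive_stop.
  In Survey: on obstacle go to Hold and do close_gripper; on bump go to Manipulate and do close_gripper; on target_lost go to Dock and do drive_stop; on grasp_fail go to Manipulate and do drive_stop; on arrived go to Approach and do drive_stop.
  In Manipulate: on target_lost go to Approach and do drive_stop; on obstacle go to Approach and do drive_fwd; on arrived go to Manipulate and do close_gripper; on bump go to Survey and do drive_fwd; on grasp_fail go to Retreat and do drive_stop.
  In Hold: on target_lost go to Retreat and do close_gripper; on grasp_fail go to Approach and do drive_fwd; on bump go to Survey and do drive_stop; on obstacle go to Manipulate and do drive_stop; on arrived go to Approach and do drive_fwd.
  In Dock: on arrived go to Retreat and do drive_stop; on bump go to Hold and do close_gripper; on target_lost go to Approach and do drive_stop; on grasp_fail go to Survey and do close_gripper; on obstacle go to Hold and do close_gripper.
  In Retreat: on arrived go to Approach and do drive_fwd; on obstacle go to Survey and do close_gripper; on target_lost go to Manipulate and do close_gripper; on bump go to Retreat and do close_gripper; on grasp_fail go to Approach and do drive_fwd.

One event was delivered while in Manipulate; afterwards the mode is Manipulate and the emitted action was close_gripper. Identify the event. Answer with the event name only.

arrived

try bump: (Manipulate, bump) → (Survey, drive_fwd)
try target_lost: (Manipulate, target_lost) → (Approach, drive_stop)
try grasp_fail: (Manipulate, grasp_fail) → (Retreat, drive_stop)
try arrived: (Manipulate, arrived) → (Manipulate, close_gripper)  ← matches
try obstacle: (Manipulate, obstacle) → (Approach, drive_fwd)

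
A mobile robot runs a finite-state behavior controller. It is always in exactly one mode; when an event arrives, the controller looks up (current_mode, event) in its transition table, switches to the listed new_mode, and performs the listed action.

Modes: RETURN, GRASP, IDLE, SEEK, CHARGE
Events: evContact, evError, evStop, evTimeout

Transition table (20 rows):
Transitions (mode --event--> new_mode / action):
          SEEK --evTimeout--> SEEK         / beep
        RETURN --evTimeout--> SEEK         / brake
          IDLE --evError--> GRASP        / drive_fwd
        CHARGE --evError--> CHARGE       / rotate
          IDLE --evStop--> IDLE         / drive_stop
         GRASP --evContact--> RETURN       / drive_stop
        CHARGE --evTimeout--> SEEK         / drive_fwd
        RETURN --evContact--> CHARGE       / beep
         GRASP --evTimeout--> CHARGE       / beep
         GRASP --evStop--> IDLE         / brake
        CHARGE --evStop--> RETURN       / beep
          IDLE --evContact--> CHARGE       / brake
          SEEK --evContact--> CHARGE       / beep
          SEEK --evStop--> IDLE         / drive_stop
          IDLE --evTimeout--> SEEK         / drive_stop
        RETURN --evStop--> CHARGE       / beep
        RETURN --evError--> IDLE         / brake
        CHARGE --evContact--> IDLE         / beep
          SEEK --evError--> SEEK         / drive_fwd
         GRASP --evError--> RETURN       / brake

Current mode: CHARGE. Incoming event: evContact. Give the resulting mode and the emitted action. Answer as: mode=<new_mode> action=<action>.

current mode = CHARGE; filter table to that mode:
  (CHARGE, evError) → (CHARGE, rotate)
  (CHARGE, evTimeout) → (SEEK, drive_fwd)
  (CHARGE, evStop) → (RETURN, beep)
  (CHARGE, evContact) → (IDLE, beep)  ← event matches
event = evContact selects (IDLE, beep)

mode=IDLE action=beep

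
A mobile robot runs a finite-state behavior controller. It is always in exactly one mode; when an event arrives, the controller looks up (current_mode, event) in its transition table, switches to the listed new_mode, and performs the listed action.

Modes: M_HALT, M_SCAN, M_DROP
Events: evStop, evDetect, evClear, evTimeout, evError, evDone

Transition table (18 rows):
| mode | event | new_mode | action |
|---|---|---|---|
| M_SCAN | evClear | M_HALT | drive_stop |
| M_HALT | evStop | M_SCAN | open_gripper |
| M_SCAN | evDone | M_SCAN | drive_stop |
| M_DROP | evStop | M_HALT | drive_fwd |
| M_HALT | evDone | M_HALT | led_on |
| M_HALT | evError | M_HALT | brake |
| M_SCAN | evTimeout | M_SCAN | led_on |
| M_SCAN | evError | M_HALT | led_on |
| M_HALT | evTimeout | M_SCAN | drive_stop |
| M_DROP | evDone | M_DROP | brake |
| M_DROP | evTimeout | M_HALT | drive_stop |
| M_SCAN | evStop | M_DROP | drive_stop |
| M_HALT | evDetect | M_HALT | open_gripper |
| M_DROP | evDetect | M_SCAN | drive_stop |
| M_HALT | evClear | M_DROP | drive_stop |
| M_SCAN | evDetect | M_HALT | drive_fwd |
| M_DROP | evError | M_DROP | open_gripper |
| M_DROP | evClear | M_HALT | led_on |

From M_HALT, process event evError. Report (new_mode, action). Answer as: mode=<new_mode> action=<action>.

current mode = M_HALT; filter table to that mode:
  (M_HALT, evStop) → (M_SCAN, open_gripper)
  (M_HALT, evDone) → (M_HALT, led_on)
  (M_HALT, evError) → (M_HALT, brake)  ← event matches
  (M_HALT, evTimeout) → (M_SCAN, drive_stop)
  (M_HALT, evDetect) → (M_HALT, open_gripper)
  (M_HALT, evClear) → (M_DROP, drive_stop)
event = evError selects (M_HALT, brake)

mode=M_HALT action=brake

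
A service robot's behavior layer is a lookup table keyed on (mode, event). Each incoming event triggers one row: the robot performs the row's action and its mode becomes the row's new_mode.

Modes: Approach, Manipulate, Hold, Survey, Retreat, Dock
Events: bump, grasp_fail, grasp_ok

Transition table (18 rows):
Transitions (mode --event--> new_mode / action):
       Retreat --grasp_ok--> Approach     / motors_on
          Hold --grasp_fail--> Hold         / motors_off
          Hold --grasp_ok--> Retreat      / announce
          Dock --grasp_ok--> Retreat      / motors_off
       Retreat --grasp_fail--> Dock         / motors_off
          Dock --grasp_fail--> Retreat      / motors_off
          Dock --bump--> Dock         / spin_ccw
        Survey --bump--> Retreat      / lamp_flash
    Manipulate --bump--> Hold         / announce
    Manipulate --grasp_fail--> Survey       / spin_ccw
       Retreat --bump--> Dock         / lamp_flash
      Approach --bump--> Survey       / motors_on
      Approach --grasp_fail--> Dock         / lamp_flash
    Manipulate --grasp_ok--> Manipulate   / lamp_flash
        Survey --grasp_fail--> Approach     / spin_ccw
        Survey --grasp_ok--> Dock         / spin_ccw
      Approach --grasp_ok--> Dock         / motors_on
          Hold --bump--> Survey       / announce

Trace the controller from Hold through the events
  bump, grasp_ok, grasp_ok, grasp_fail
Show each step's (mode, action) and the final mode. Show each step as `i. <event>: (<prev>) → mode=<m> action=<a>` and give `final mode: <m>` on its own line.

final mode: Dock

1. bump: (Hold) → mode=Survey action=announce
2. grasp_ok: (Survey) → mode=Dock action=spin_ccw
3. grasp_ok: (Dock) → mode=Retreat action=motors_off
4. grasp_fail: (Retreat) → mode=Dock action=motors_off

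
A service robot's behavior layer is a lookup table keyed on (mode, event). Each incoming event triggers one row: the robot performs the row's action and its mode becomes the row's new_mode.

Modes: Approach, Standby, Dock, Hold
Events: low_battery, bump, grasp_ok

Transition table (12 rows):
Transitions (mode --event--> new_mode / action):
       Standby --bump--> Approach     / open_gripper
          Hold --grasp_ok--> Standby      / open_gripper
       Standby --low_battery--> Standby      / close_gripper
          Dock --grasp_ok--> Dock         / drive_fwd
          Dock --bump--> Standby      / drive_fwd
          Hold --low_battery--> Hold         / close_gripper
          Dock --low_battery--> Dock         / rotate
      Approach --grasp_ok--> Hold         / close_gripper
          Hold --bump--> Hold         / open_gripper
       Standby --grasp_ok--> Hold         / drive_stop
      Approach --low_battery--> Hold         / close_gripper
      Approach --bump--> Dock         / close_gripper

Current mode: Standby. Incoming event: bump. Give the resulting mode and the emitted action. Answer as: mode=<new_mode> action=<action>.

current mode = Standby; filter table to that mode:
  (Standby, bump) → (Approach, open_gripper)  ← event matches
  (Standby, low_battery) → (Standby, close_gripper)
  (Standby, grasp_ok) → (Hold, drive_stop)
event = bump selects (Approach, open_gripper)

mode=Approach action=open_gripper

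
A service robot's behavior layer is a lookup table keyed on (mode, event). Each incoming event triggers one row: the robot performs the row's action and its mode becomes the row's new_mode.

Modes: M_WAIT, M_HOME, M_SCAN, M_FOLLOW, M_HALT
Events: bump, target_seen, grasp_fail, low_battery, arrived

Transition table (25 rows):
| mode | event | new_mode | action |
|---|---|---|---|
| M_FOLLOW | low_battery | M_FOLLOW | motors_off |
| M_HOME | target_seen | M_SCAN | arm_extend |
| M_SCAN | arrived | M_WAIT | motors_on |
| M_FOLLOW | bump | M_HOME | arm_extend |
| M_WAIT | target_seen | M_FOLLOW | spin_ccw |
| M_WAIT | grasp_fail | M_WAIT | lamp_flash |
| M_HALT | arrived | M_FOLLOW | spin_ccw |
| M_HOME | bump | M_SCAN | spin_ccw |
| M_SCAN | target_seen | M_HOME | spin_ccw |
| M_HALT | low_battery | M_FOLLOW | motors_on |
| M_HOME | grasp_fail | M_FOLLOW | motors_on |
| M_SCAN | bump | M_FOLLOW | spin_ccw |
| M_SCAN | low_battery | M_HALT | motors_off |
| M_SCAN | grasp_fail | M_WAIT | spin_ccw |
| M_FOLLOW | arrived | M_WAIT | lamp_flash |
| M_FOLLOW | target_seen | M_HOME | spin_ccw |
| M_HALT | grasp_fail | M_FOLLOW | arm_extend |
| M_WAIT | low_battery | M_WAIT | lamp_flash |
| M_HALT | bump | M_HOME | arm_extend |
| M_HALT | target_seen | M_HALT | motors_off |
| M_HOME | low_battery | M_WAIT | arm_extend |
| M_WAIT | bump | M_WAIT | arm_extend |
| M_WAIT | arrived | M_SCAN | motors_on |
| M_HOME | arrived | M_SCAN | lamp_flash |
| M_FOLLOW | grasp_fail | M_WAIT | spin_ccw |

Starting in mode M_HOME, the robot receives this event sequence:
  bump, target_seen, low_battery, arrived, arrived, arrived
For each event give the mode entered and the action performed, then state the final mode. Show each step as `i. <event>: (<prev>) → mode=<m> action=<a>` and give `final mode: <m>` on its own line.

1. bump: (M_HOME) → mode=M_SCAN action=spin_ccw
2. target_seen: (M_SCAN) → mode=M_HOME action=spin_ccw
3. low_battery: (M_HOME) → mode=M_WAIT action=arm_extend
4. arrived: (M_WAIT) → mode=M_SCAN action=motors_on
5. arrived: (M_SCAN) → mode=M_WAIT action=motors_on
6. arrived: (M_WAIT) → mode=M_SCAN action=motors_on

final mode: M_SCAN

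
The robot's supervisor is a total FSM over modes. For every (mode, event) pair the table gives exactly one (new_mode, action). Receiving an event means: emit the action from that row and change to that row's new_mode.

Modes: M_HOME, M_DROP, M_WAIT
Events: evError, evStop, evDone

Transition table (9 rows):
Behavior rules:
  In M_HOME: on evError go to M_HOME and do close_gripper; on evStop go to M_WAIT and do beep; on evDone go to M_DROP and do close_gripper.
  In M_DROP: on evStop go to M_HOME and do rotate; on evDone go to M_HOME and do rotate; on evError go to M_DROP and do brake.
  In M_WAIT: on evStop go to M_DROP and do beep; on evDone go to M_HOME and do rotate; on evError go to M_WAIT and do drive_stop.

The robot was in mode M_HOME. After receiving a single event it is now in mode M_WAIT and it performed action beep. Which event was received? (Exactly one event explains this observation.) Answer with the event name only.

try evError: (M_HOME, evError) → (M_HOME, close_gripper)
try evStop: (M_HOME, evStop) → (M_WAIT, beep)  ← matches
try evDone: (M_HOME, evDone) → (M_DROP, close_gripper)

evStop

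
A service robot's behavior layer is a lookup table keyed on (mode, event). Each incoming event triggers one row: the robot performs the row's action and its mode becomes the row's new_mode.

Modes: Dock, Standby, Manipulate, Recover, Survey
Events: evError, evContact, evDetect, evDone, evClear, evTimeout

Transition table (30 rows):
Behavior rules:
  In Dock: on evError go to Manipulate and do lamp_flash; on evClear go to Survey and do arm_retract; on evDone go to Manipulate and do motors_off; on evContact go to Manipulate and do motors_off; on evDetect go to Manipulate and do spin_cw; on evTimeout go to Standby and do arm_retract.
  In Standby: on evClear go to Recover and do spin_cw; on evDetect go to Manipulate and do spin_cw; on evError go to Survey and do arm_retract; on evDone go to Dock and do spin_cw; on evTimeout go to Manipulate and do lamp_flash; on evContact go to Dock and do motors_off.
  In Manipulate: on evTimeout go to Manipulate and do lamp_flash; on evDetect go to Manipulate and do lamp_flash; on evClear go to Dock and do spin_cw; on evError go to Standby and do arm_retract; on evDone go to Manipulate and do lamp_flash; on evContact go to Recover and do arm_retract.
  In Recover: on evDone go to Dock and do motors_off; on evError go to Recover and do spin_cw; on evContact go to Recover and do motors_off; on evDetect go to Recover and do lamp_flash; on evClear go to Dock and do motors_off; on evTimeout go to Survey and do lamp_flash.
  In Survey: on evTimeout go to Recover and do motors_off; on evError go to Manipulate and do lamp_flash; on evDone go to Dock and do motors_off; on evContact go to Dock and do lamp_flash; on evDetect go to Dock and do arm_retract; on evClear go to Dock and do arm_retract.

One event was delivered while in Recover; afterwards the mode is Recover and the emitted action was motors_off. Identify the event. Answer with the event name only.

evContact

try evError: (Recover, evError) → (Recover, spin_cw)
try evContact: (Recover, evContact) → (Recover, motors_off)  ← matches
try evDetect: (Recover, evDetect) → (Recover, lamp_flash)
try evDone: (Recover, evDone) → (Dock, motors_off)
try evClear: (Recover, evClear) → (Dock, motors_off)
try evTimeout: (Recover, evTimeout) → (Survey, lamp_flash)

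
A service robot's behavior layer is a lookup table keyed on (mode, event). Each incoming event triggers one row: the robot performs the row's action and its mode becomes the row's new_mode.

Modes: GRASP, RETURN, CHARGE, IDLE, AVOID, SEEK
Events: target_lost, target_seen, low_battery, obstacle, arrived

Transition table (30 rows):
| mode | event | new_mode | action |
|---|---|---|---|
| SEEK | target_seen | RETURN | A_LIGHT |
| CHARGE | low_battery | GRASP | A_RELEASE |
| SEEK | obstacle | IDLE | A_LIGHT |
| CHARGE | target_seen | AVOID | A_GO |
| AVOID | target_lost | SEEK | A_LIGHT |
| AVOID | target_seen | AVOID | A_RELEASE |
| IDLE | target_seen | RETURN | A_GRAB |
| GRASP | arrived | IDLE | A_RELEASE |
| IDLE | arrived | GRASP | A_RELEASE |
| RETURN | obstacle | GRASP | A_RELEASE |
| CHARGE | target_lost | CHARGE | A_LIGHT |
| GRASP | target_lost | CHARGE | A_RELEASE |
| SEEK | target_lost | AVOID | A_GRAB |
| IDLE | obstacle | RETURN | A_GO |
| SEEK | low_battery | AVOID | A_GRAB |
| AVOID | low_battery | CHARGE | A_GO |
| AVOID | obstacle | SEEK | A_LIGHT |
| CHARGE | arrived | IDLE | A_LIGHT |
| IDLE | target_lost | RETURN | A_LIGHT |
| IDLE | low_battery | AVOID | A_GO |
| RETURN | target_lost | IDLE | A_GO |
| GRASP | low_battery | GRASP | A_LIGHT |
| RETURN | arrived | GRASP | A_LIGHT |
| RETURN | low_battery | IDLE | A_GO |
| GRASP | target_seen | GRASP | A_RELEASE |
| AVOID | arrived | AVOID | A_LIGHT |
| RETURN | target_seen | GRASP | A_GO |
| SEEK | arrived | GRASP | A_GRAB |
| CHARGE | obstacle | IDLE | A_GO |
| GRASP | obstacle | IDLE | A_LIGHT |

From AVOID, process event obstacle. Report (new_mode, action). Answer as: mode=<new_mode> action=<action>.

current mode = AVOID; filter table to that mode:
  (AVOID, target_lost) → (SEEK, A_LIGHT)
  (AVOID, target_seen) → (AVOID, A_RELEASE)
  (AVOID, low_battery) → (CHARGE, A_GO)
  (AVOID, obstacle) → (SEEK, A_LIGHT)  ← event matches
  (AVOID, arrived) → (AVOID, A_LIGHT)
event = obstacle selects (SEEK, A_LIGHT)

mode=SEEK action=A_LIGHT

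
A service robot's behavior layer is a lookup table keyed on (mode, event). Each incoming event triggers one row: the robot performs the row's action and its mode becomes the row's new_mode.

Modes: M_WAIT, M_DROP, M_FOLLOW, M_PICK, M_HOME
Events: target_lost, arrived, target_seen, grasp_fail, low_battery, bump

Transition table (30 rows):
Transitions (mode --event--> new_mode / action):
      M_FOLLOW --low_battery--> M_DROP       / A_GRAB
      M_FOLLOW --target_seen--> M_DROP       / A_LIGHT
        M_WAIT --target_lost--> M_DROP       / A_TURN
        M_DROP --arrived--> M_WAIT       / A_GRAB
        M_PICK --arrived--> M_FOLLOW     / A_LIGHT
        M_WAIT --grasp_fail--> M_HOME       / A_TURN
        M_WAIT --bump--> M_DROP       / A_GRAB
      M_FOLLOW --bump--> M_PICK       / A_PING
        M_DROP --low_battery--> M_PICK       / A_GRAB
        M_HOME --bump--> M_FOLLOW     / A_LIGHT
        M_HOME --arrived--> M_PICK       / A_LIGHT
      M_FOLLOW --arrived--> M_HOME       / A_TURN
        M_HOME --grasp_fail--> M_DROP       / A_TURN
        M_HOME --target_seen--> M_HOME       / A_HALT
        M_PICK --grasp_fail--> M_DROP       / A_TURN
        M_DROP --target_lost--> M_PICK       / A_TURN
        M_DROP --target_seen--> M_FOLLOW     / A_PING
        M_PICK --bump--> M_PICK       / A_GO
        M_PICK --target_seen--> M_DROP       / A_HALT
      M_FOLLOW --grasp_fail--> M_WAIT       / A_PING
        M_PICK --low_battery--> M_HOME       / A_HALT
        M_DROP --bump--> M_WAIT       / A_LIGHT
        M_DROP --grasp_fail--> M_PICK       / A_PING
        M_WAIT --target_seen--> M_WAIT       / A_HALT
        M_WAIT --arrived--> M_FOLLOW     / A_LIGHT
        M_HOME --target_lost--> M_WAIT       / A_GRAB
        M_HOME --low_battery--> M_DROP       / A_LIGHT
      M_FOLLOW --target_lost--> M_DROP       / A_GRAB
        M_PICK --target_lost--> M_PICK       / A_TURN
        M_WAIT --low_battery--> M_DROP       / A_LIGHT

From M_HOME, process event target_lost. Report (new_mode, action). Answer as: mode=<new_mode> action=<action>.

current mode = M_HOME; filter table to that mode:
  (M_HOME, bump) → (M_FOLLOW, A_LIGHT)
  (M_HOME, arrived) → (M_PICK, A_LIGHT)
  (M_HOME, grasp_fail) → (M_DROP, A_TURN)
  (M_HOME, target_seen) → (M_HOME, A_HALT)
  (M_HOME, target_lost) → (M_WAIT, A_GRAB)  ← event matches
  (M_HOME, low_battery) → (M_DROP, A_LIGHT)
event = target_lost selects (M_WAIT, A_GRAB)

mode=M_WAIT action=A_GRAB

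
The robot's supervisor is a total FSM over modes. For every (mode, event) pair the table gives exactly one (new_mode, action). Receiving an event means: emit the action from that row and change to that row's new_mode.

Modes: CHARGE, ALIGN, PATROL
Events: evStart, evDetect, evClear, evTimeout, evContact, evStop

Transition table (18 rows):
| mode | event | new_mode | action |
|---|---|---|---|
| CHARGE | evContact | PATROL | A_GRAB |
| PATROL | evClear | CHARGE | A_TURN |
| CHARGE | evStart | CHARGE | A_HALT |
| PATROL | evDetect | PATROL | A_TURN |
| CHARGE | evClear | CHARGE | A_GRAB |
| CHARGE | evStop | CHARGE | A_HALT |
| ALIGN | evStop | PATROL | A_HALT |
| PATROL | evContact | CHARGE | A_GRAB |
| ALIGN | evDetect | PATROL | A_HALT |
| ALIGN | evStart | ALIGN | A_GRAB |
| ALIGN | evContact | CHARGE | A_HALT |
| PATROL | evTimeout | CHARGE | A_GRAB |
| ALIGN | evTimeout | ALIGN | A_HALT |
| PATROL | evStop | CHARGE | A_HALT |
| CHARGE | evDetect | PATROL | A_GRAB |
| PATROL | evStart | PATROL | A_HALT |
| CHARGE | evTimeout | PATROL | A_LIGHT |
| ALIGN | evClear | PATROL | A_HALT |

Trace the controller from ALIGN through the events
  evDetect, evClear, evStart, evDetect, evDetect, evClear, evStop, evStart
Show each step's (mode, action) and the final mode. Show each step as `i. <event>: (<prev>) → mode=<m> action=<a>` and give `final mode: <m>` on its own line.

1. evDetect: (ALIGN) → mode=PATROL action=A_HALT
2. evClear: (PATROL) → mode=CHARGE action=A_TURN
3. evStart: (CHARGE) → mode=CHARGE action=A_HALT
4. evDetect: (CHARGE) → mode=PATROL action=A_GRAB
5. evDetect: (PATROL) → mode=PATROL action=A_TURN
6. evClear: (PATROL) → mode=CHARGE action=A_TURN
7. evStop: (CHARGE) → mode=CHARGE action=A_HALT
8. evStart: (CHARGE) → mode=CHARGE action=A_HALT

final mode: CHARGE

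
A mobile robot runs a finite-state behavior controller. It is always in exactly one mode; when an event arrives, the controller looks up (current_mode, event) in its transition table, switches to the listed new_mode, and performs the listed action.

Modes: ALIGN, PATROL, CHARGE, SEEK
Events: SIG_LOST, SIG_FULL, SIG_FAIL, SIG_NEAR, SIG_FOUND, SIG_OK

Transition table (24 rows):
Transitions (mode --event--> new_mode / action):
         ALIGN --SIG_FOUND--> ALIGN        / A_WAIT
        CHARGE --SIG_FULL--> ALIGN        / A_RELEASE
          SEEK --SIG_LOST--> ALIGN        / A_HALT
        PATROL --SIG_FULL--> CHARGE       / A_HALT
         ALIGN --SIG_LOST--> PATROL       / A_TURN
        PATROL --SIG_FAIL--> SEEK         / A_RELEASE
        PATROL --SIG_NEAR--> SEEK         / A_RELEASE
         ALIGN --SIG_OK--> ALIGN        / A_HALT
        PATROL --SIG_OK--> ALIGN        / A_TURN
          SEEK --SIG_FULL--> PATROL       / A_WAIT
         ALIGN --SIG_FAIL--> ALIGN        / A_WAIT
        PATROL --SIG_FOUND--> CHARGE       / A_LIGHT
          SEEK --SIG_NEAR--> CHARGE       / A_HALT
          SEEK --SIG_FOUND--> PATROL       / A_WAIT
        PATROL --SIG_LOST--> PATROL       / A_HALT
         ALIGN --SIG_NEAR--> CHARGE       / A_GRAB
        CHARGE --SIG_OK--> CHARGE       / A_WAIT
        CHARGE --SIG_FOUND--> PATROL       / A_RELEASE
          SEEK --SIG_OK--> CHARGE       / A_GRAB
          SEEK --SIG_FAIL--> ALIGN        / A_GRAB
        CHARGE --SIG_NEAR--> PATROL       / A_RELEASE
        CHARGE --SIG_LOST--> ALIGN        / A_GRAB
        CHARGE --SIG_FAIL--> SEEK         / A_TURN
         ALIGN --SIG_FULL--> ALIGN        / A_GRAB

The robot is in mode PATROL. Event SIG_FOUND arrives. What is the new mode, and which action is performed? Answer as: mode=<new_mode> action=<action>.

current mode = PATROL; filter table to that mode:
  (PATROL, SIG_FULL) → (CHARGE, A_HALT)
  (PATROL, SIG_FAIL) → (SEEK, A_RELEASE)
  (PATROL, SIG_NEAR) → (SEEK, A_RELEASE)
  (PATROL, SIG_OK) → (ALIGN, A_TURN)
  (PATROL, SIG_FOUND) → (CHARGE, A_LIGHT)  ← event matches
  (PATROL, SIG_LOST) → (PATROL, A_HALT)
event = SIG_FOUND selects (CHARGE, A_LIGHT)

mode=CHARGE action=A_LIGHT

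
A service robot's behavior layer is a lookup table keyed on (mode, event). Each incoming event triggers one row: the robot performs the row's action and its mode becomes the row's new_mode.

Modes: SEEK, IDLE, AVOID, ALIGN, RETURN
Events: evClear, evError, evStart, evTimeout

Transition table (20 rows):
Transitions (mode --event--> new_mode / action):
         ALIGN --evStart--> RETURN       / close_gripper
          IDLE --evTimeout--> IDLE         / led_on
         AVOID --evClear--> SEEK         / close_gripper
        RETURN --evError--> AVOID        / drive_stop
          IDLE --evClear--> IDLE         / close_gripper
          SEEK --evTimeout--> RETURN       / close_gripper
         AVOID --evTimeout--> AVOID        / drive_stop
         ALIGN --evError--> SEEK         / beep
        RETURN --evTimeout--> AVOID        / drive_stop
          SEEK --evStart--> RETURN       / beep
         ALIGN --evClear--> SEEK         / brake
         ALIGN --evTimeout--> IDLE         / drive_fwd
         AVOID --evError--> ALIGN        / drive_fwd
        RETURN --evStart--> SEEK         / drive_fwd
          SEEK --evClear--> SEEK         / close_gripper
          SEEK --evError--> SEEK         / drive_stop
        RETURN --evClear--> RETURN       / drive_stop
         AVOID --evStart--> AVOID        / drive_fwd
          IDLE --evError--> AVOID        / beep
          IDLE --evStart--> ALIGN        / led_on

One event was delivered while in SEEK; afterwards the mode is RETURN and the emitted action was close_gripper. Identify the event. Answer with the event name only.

evTimeout

try evClear: (SEEK, evClear) → (SEEK, close_gripper)
try evError: (SEEK, evError) → (SEEK, drive_stop)
try evStart: (SEEK, evStart) → (RETURN, beep)
try evTimeout: (SEEK, evTimeout) → (RETURN, close_gripper)  ← matches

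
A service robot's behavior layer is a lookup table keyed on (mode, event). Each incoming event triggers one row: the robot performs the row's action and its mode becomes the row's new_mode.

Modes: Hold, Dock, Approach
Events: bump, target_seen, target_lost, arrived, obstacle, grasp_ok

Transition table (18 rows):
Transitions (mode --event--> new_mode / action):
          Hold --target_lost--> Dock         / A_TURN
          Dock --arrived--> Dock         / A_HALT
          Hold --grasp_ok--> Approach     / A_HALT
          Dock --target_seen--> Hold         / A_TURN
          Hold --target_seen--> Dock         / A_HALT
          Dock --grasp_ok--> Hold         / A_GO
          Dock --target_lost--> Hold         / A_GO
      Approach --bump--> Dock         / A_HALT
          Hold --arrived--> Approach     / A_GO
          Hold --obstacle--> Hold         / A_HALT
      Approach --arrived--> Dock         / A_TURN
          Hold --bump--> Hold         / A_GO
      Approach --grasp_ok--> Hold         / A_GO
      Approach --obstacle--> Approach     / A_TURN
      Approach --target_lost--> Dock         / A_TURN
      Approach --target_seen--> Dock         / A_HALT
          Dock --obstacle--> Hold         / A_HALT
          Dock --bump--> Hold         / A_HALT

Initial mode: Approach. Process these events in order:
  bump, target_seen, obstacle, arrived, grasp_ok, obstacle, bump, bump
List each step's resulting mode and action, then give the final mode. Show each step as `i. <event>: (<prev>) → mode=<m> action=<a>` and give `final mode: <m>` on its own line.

1. bump: (Approach) → mode=Dock action=A_HALT
2. target_seen: (Dock) → mode=Hold action=A_TURN
3. obstacle: (Hold) → mode=Hold action=A_HALT
4. arrived: (Hold) → mode=Approach action=A_GO
5. grasp_ok: (Approach) → mode=Hold action=A_GO
6. obstacle: (Hold) → mode=Hold action=A_HALT
7. bump: (Hold) → mode=Hold action=A_GO
8. bump: (Hold) → mode=Hold action=A_GO

final mode: Hold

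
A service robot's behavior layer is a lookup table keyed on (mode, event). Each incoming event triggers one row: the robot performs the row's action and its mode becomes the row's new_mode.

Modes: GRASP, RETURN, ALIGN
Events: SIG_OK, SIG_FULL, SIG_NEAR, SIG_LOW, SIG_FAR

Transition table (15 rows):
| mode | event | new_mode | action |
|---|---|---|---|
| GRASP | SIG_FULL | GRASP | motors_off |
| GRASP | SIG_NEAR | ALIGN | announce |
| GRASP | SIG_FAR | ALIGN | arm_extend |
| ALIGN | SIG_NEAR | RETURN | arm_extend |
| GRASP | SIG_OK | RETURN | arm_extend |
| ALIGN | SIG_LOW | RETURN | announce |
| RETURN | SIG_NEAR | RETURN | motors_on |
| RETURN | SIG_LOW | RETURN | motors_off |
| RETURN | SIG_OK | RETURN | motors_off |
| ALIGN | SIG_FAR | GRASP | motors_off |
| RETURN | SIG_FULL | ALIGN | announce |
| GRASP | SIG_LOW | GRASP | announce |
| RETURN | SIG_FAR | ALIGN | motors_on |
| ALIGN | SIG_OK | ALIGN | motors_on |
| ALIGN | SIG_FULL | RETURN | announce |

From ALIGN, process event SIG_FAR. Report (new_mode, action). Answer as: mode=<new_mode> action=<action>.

current mode = ALIGN; filter table to that mode:
  (ALIGN, SIG_NEAR) → (RETURN, arm_extend)
  (ALIGN, SIG_LOW) → (RETURN, announce)
  (ALIGN, SIG_FAR) → (GRASP, motors_off)  ← event matches
  (ALIGN, SIG_OK) → (ALIGN, motors_on)
  (ALIGN, SIG_FULL) → (RETURN, announce)
event = SIG_FAR selects (GRASP, motors_off)

mode=GRASP action=motors_off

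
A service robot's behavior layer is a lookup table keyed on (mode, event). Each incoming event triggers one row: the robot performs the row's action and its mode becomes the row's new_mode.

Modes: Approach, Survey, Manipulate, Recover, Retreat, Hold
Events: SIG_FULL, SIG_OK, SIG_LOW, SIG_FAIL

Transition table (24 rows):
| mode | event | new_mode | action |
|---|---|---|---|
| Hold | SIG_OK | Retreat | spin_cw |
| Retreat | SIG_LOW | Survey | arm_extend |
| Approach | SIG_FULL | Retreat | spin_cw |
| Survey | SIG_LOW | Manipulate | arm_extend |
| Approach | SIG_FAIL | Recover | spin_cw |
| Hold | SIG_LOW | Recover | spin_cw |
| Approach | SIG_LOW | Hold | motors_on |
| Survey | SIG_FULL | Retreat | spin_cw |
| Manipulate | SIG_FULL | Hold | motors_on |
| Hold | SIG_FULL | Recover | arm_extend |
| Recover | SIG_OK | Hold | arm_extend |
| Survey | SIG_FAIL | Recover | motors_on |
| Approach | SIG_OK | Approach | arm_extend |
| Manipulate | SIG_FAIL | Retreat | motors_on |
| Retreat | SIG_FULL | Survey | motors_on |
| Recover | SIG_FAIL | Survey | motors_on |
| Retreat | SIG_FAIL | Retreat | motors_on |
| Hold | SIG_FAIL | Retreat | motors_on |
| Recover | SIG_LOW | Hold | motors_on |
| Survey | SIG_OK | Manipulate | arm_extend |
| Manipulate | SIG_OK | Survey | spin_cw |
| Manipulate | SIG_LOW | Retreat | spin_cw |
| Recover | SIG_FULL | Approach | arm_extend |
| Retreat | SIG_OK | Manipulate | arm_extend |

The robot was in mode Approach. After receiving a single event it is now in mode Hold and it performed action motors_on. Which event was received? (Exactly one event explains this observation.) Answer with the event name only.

SIG_LOW

try SIG_FULL: (Approach, SIG_FULL) → (Retreat, spin_cw)
try SIG_OK: (Approach, SIG_OK) → (Approach, arm_extend)
try SIG_LOW: (Approach, SIG_LOW) → (Hold, motors_on)  ← matches
try SIG_FAIL: (Approach, SIG_FAIL) → (Recover, spin_cw)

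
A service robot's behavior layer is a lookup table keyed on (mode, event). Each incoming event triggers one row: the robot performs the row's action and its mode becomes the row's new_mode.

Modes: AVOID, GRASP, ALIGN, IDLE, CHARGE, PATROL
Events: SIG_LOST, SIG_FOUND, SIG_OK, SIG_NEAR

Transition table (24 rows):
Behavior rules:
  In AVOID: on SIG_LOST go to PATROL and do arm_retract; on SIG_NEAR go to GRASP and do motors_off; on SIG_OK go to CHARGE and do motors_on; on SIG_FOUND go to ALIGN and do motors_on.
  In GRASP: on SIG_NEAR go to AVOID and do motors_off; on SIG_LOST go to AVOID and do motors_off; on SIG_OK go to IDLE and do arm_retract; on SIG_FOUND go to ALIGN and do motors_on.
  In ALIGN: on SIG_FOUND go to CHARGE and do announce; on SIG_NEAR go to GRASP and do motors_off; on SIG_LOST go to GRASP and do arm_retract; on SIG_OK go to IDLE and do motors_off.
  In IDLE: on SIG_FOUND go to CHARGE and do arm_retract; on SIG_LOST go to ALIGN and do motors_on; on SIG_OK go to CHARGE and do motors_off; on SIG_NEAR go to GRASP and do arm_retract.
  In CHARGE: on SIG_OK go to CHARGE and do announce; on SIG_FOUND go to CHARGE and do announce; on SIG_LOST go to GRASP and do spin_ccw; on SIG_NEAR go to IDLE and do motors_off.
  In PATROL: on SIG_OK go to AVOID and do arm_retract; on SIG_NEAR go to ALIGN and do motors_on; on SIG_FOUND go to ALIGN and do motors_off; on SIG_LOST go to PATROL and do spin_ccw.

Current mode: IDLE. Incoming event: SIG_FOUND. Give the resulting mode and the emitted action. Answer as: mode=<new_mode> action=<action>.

current mode = IDLE; filter table to that mode:
  (IDLE, SIG_FOUND) → (CHARGE, arm_retract)  ← event matches
  (IDLE, SIG_LOST) → (ALIGN, motors_on)
  (IDLE, SIG_OK) → (CHARGE, motors_off)
  (IDLE, SIG_NEAR) → (GRASP, arm_retract)
event = SIG_FOUND selects (CHARGE, arm_retract)

mode=CHARGE action=arm_retract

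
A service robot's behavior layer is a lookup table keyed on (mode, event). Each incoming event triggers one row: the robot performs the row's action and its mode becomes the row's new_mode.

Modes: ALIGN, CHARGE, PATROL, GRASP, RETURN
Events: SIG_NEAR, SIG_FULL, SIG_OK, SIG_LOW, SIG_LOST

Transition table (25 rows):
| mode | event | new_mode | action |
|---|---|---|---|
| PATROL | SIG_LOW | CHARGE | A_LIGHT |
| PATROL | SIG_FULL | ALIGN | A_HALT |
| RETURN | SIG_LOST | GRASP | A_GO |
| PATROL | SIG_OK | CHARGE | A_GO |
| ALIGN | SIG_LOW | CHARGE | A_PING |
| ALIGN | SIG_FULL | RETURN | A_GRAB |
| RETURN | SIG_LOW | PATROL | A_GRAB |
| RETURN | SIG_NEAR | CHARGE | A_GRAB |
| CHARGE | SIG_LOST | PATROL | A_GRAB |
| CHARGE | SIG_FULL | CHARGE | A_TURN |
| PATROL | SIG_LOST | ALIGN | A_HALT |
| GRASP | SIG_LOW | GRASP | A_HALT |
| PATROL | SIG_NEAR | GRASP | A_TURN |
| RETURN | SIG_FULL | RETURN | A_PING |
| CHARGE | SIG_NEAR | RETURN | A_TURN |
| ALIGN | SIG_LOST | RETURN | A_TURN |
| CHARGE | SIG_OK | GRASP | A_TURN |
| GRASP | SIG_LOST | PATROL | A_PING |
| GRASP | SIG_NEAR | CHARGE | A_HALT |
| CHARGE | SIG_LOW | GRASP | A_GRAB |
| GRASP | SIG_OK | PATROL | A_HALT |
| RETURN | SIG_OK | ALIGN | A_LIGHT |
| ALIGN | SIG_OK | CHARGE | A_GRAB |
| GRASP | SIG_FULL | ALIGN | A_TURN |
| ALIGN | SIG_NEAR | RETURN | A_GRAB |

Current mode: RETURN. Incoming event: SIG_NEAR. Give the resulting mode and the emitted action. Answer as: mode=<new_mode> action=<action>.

mode=CHARGE action=A_GRAB

current mode = RETURN; filter table to that mode:
  (RETURN, SIG_LOST) → (GRASP, A_GO)
  (RETURN, SIG_LOW) → (PATROL, A_GRAB)
  (RETURN, SIG_NEAR) → (CHARGE, A_GRAB)  ← event matches
  (RETURN, SIG_FULL) → (RETURN, A_PING)
  (RETURN, SIG_OK) → (ALIGN, A_LIGHT)
event = SIG_NEAR selects (CHARGE, A_GRAB)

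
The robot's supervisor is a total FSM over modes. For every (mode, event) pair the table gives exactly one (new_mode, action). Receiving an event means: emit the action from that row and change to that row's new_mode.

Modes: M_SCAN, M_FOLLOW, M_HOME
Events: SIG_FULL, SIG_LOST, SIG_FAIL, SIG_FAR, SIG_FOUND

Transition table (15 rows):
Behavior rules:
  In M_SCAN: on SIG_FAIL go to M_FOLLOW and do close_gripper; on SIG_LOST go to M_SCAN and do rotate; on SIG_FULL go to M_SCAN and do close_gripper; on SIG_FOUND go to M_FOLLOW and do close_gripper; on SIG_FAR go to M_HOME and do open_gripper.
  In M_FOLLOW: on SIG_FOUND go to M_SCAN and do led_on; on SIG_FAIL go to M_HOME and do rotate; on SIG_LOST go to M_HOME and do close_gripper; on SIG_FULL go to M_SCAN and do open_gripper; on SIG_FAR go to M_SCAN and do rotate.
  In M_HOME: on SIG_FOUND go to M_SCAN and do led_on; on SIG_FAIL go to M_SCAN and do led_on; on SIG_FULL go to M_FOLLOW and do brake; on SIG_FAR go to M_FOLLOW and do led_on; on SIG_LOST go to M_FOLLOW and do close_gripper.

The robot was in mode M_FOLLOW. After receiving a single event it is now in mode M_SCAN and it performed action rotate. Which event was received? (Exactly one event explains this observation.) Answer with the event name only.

try SIG_FULL: (M_FOLLOW, SIG_FULL) → (M_SCAN, open_gripper)
try SIG_LOST: (M_FOLLOW, SIG_LOST) → (M_HOME, close_gripper)
try SIG_FAIL: (M_FOLLOW, SIG_FAIL) → (M_HOME, rotate)
try SIG_FAR: (M_FOLLOW, SIG_FAR) → (M_SCAN, rotate)  ← matches
try SIG_FOUND: (M_FOLLOW, SIG_FOUND) → (M_SCAN, led_on)

SIG_FAR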